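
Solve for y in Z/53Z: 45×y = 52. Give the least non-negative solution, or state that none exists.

gcd(45, 53) = 1, so a unique solution mod 53 exists.
45⁻¹ ≡ 33 (mod 53).
y ≡ 33×52 ≡ 20 (mod 53).

20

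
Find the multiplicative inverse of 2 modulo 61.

31

Run the extended Euclidean algorithm:
61 = 30·2 + 1
2 = 2·1 + 0
gcd(2, 61) = 1, so the inverse exists.
Bézout: 1 = 1·61 − 30·2.
So 2⁻¹ ≡ −30 ≡ 31 (mod 61).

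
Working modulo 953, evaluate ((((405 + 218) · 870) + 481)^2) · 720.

616

405 + 218 = 623
623 · 870 = 542010 ≡ 706 (mod 953)
706 + 481 = 1187 ≡ 234 (mod 953)
(234)^2 ≡ 435 (mod 953)
435 · 720 = 313200 ≡ 616 (mod 953)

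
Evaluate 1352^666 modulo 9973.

9829

Compute successive squares:
666 in binary is 1010011010, i.e. 666 = 512 + 128 + 16 + 8 + 2.
1352^1 ≡ 1352 (mod 9973)
1352^2 ≡ 1352^2 = 1827904 ≡ 2845 (mod 9973)
1352^4 ≡ 2845^2 = 8094025 ≡ 5922 (mod 9973)
1352^8 ≡ 5922^2 = 35070084 ≡ 5016 (mod 9973)
1352^16 ≡ 5016^2 = 25160256 ≡ 8350 (mod 9973)
1352^32 ≡ 8350^2 = 69722500 ≡ 1257 (mod 9973)
1352^64 ≡ 1257^2 = 1580049 ≡ 4315 (mod 9973)
1352^128 ≡ 4315^2 = 18619225 ≡ 9607 (mod 9973)
1352^256 ≡ 9607^2 = 92294449 ≡ 4307 (mod 9973)
1352^512 ≡ 4307^2 = 18550249 ≡ 469 (mod 9973)
1352^666 = 1352^512 · 1352^128 · 1352^16 · 1352^8 · 1352^2 ≡ 469 · 9607 · 8350 · 5016 · 2845 (mod 9973).
Accumulate the product:
469 · 9607 = 4505683 ≡ 7860
7860 · 8350 = 65631000 ≡ 8660
8660 · 5016 = 43438560 ≡ 6145
6145 · 2845 = 17482525 ≡ 9829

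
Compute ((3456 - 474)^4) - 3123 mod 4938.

3456 - 474 = 2982
(2982)^4 ≡ 1092 (mod 4938)
1092 - 3123 = -2031 ≡ 2907 (mod 4938)

2907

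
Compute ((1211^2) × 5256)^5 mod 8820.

(1211)^2 ≡ 2401 (mod 8820)
2401 × 5256 = 12619656 ≡ 7056 (mod 8820)
(7056)^5 ≡ 7056 (mod 8820)

7056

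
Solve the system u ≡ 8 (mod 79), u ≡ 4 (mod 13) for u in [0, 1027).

719

79⁻¹ mod 13: 79×1 ≡ 1 (mod 13), so 79⁻¹ ≡ 1.
u = 8 + 79×((4 − 8)×1 mod 13) = 8 + 79×9 = 719.
Check: 719 mod 79 = 8, 719 mod 13 = 4. ✓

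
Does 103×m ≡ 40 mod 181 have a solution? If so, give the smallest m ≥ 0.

gcd(103, 181) = 1, so a unique solution mod 181 exists.
103⁻¹ ≡ 58 (mod 181).
m ≡ 58×40 ≡ 148 (mod 181).

148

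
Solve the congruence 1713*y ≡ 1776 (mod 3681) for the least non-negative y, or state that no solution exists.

448

gcd(1713, 3681) = 3, and 3 | 1776, so solutions exist.
Divide through by 3: 571*y ≡ 592 mod 1227.
571⁻¹ ≡ 664 (mod 1227).
y ≡ 664*592 ≡ 448 (mod 1227).
The smallest non-negative solution is y = 448.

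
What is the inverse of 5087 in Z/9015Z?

3578

Apply the Euclidean algorithm and back-substitute:
9015 = 1×5087 + 3928
5087 = 1×3928 + 1159
3928 = 3×1159 + 451
1159 = 2×451 + 257
451 = 1×257 + 194
257 = 1×194 + 63
194 = 3×63 + 5
63 = 12×5 + 3
5 = 1×3 + 2
3 = 1×2 + 1
2 = 2×1 + 0
gcd(5087, 9015) = 1, so the inverse exists.
Bézout: 1 = −2019×9015 + 3578×5087.
So 5087⁻¹ ≡ 3578 (mod 9015).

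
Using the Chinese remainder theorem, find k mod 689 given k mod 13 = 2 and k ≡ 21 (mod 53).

392

13⁻¹ mod 53: 13×49 ≡ 1 (mod 53), so 13⁻¹ ≡ 49.
k = 2 + 13×((21 − 2)×49 mod 53) = 2 + 13×30 = 392.
Check: 392 mod 13 = 2, 392 mod 53 = 21. ✓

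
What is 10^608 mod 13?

9

10^1 ≡ 10 (mod 13)
10^2 ≡ 10^2 = 100 ≡ 9 (mod 13)
10^4 ≡ 9^2 = 81 ≡ 3 (mod 13)
10^8 ≡ 3^2 = 9 (mod 13)
10^16 ≡ 9^2 = 81 ≡ 3 (mod 13)
10^32 ≡ 3^2 = 9 (mod 13)
10^64 ≡ 9^2 = 81 ≡ 3 (mod 13)
10^128 ≡ 3^2 = 9 (mod 13)
10^256 ≡ 9^2 = 81 ≡ 3 (mod 13)
10^512 ≡ 3^2 = 9 (mod 13)
10^608 = 10^512 × 10^64 × 10^32 ≡ 9 × 3 × 9 (mod 13).
Accumulate the product:
9 × 3 = 27 ≡ 1
1 × 9 = 9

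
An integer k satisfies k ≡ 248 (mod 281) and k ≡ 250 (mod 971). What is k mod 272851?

175030

281⁻¹ mod 971: 281*311 ≡ 1 (mod 971), so 281⁻¹ ≡ 311.
k = 248 + 281*((250 − 248)*311 mod 971) = 248 + 281*622 = 175030.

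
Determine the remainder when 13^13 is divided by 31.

Using repeated squaring:
13^1 ≡ 13 (mod 31)
13^2 ≡ 13^2 = 169 ≡ 14 (mod 31)
13^4 ≡ 14^2 = 196 ≡ 10 (mod 31)
13^8 ≡ 10^2 = 100 ≡ 7 (mod 31)
13^13 = 13^8 · 13^4 · 13^1 ≡ 7 · 10 · 13 (mod 31).
Accumulate the product:
7 · 10 = 70 ≡ 8
8 · 13 = 104 ≡ 11

11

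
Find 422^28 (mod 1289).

28 in binary is 11100, i.e. 28 = 16 + 8 + 4.
422^1 ≡ 422 (mod 1289)
422^2 ≡ 422^2 = 178084 ≡ 202 (mod 1289)
422^4 ≡ 202^2 = 40804 ≡ 845 (mod 1289)
422^8 ≡ 845^2 = 714025 ≡ 1208 (mod 1289)
422^16 ≡ 1208^2 = 1459264 ≡ 116 (mod 1289)
422^28 = 422^16 × 422^8 × 422^4 ≡ 116 × 1208 × 845 (mod 1289).
Accumulate the product:
116 × 1208 = 140128 ≡ 916
916 × 845 = 774020 ≡ 620

620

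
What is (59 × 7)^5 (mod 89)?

59 × 7 = 413 ≡ 57 (mod 89)
(57)^5 ≡ 81 (mod 89)

81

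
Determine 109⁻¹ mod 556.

505

By the extended Euclidean algorithm:
556 = 5*109 + 11
109 = 9*11 + 10
11 = 1*10 + 1
10 = 10*1 + 0
gcd(109, 556) = 1, so the inverse exists.
Bézout: 1 = 10*556 − 51*109.
So 109⁻¹ ≡ −51 ≡ 505 (mod 556).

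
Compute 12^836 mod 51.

Using repeated squaring:
836 in binary is 1101000100, i.e. 836 = 512 + 256 + 64 + 4.
12^1 ≡ 12 (mod 51)
12^2 ≡ 12^2 = 144 ≡ 42 (mod 51)
12^4 ≡ 42^2 = 1764 ≡ 30 (mod 51)
12^8 ≡ 30^2 = 900 ≡ 33 (mod 51)
12^16 ≡ 33^2 = 1089 ≡ 18 (mod 51)
12^32 ≡ 18^2 = 324 ≡ 18 (mod 51)
12^64 ≡ 18^2 = 324 ≡ 18 (mod 51)
12^128 ≡ 18^2 = 324 ≡ 18 (mod 51)
12^256 ≡ 18^2 = 324 ≡ 18 (mod 51)
12^512 ≡ 18^2 = 324 ≡ 18 (mod 51)
12^836 = 12^512 * 12^256 * 12^64 * 12^4 ≡ 18 * 18 * 18 * 30 (mod 51).
Accumulate the product:
18 * 18 = 324 ≡ 18
18 * 18 = 324 ≡ 18
18 * 30 = 540 ≡ 30

30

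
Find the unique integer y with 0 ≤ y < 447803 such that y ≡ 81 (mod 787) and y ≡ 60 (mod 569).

787⁻¹ mod 569: 787×154 ≡ 1 (mod 569), so 787⁻¹ ≡ 154.
y = 81 + 787×((60 − 81)×154 mod 569) = 81 + 787×180 = 141741.

141741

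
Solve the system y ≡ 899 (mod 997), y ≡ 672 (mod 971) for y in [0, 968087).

997⁻¹ mod 971: 997*859 ≡ 1 (mod 971), so 997⁻¹ ≡ 859.
y = 899 + 997*((672 − 899)*859 mod 971) = 899 + 997*178 = 178365.

178365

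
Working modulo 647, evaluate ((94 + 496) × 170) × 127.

611

94 + 496 = 590
590 × 170 = 100300 ≡ 15 (mod 647)
15 × 127 = 1905 ≡ 611 (mod 647)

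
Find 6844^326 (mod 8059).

2019

Compute successive squares:
326 in binary is 101000110, i.e. 326 = 256 + 64 + 4 + 2.
6844^1 ≡ 6844 (mod 8059)
6844^2 ≡ 6844^2 = 46840336 ≡ 1428 (mod 8059)
6844^4 ≡ 1428^2 = 2039184 ≡ 257 (mod 8059)
6844^8 ≡ 257^2 = 66049 ≡ 1577 (mod 8059)
6844^16 ≡ 1577^2 = 2486929 ≡ 4757 (mod 8059)
6844^32 ≡ 4757^2 = 22629049 ≡ 7436 (mod 8059)
6844^64 ≡ 7436^2 = 55294096 ≡ 1297 (mod 8059)
6844^128 ≡ 1297^2 = 1682209 ≡ 5937 (mod 8059)
6844^256 ≡ 5937^2 = 35247969 ≡ 5962 (mod 8059)
6844^326 = 6844^256 × 6844^64 × 6844^4 × 6844^2 ≡ 5962 × 1297 × 257 × 1428 (mod 8059).
Accumulate the product:
5962 × 1297 = 7732714 ≡ 4133
4133 × 257 = 1062181 ≡ 6452
6452 × 1428 = 9213456 ≡ 2019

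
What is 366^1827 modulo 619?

1

Using repeated squaring:
1827 in binary is 11100100011, i.e. 1827 = 1024 + 512 + 256 + 32 + 2 + 1.
366^1 ≡ 366 (mod 619)
366^2 ≡ 366^2 = 133956 ≡ 252 (mod 619)
366^4 ≡ 252^2 = 63504 ≡ 366 (mod 619)
366^8 ≡ 366^2 = 133956 ≡ 252 (mod 619)
366^16 ≡ 252^2 = 63504 ≡ 366 (mod 619)
366^32 ≡ 366^2 = 133956 ≡ 252 (mod 619)
366^64 ≡ 252^2 = 63504 ≡ 366 (mod 619)
366^128 ≡ 366^2 = 133956 ≡ 252 (mod 619)
366^256 ≡ 252^2 = 63504 ≡ 366 (mod 619)
366^512 ≡ 366^2 = 133956 ≡ 252 (mod 619)
366^1024 ≡ 252^2 = 63504 ≡ 366 (mod 619)
366^1827 = 366^1024 × 366^512 × 366^256 × 366^32 × 366^2 × 366^1 ≡ 366 × 252 × 366 × 252 × 252 × 366 (mod 619).
Accumulate the product:
366 × 252 = 92232 ≡ 1
1 × 366 = 366
366 × 252 = 92232 ≡ 1
1 × 252 = 252
252 × 366 = 92232 ≡ 1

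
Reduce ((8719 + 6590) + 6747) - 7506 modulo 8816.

5734

8719 + 6590 = 15309 ≡ 6493 (mod 8816)
6493 + 6747 = 13240 ≡ 4424 (mod 8816)
4424 - 7506 = -3082 ≡ 5734 (mod 8816)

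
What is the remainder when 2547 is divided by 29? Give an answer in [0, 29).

2547 = 87·29 + 24, so 2547 ≡ 24 (mod 29).

24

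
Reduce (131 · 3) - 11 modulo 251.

131 · 3 = 393 ≡ 142 (mod 251)
142 - 11 = 131

131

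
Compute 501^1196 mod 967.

648

1196 in binary is 10010101100, i.e. 1196 = 1024 + 128 + 32 + 8 + 4.
501^1 ≡ 501 (mod 967)
501^2 ≡ 501^2 = 251001 ≡ 548 (mod 967)
501^4 ≡ 548^2 = 300304 ≡ 534 (mod 967)
501^8 ≡ 534^2 = 285156 ≡ 858 (mod 967)
501^16 ≡ 858^2 = 736164 ≡ 277 (mod 967)
501^32 ≡ 277^2 = 76729 ≡ 336 (mod 967)
501^64 ≡ 336^2 = 112896 ≡ 724 (mod 967)
501^128 ≡ 724^2 = 524176 ≡ 62 (mod 967)
501^256 ≡ 62^2 = 3844 ≡ 943 (mod 967)
501^512 ≡ 943^2 = 889249 ≡ 576 (mod 967)
501^1024 ≡ 576^2 = 331776 ≡ 95 (mod 967)
501^1196 = 501^1024 · 501^128 · 501^32 · 501^8 · 501^4 ≡ 95 · 62 · 336 · 858 · 534 (mod 967).
Accumulate the product:
95 · 62 = 5890 ≡ 88
88 · 336 = 29568 ≡ 558
558 · 858 = 478764 ≡ 99
99 · 534 = 52866 ≡ 648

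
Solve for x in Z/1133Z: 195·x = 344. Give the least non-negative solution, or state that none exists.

362

gcd(195, 1133) = 1, so a unique solution mod 1133 exists.
195⁻¹ ≡ 337 (mod 1133).
x ≡ 337·344 ≡ 362 (mod 1133).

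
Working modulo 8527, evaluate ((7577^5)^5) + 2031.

(7577)^5 ≡ 344 (mod 8527)
(344)^5 ≡ 3162 (mod 8527)
3162 + 2031 = 5193

5193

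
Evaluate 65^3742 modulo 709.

649

By square-and-multiply:
3742 in binary is 111010011110, i.e. 3742 = 2048 + 1024 + 512 + 128 + 16 + 8 + 4 + 2.
65^1 ≡ 65 (mod 709)
65^2 ≡ 65^2 = 4225 ≡ 680 (mod 709)
65^4 ≡ 680^2 = 462400 ≡ 132 (mod 709)
65^8 ≡ 132^2 = 17424 ≡ 408 (mod 709)
65^16 ≡ 408^2 = 166464 ≡ 558 (mod 709)
65^32 ≡ 558^2 = 311364 ≡ 113 (mod 709)
65^64 ≡ 113^2 = 12769 ≡ 7 (mod 709)
65^128 ≡ 7^2 = 49 (mod 709)
65^256 ≡ 49^2 = 2401 ≡ 274 (mod 709)
65^512 ≡ 274^2 = 75076 ≡ 631 (mod 709)
65^1024 ≡ 631^2 = 398161 ≡ 412 (mod 709)
65^2048 ≡ 412^2 = 169744 ≡ 293 (mod 709)
65^3742 = 65^2048 * 65^1024 * 65^512 * 65^128 * 65^16 * 65^8 * 65^4 * 65^2 ≡ 293 * 412 * 631 * 49 * 558 * 408 * 132 * 680 (mod 709).
Accumulate the product:
293 * 412 = 120716 ≡ 186
186 * 631 = 117366 ≡ 381
381 * 49 = 18669 ≡ 235
235 * 558 = 131130 ≡ 674
674 * 408 = 274992 ≡ 609
609 * 132 = 80388 ≡ 271
271 * 680 = 184280 ≡ 649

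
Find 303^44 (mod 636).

309

Using repeated squaring:
44 in binary is 101100, i.e. 44 = 32 + 8 + 4.
303^1 ≡ 303 (mod 636)
303^2 ≡ 303^2 = 91809 ≡ 225 (mod 636)
303^4 ≡ 225^2 = 50625 ≡ 381 (mod 636)
303^8 ≡ 381^2 = 145161 ≡ 153 (mod 636)
303^16 ≡ 153^2 = 23409 ≡ 513 (mod 636)
303^32 ≡ 513^2 = 263169 ≡ 501 (mod 636)
303^44 = 303^32 * 303^8 * 303^4 ≡ 501 * 153 * 381 (mod 636).
Accumulate the product:
501 * 153 = 76653 ≡ 333
333 * 381 = 126873 ≡ 309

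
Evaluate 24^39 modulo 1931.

Compute successive squares:
39 in binary is 100111, i.e. 39 = 32 + 4 + 2 + 1.
24^1 ≡ 24 (mod 1931)
24^2 ≡ 24^2 = 576 (mod 1931)
24^4 ≡ 576^2 = 331776 ≡ 1575 (mod 1931)
24^8 ≡ 1575^2 = 2480625 ≡ 1221 (mod 1931)
24^16 ≡ 1221^2 = 1490841 ≡ 109 (mod 1931)
24^32 ≡ 109^2 = 11881 ≡ 295 (mod 1931)
24^39 = 24^32 · 24^4 · 24^2 · 24^1 ≡ 295 · 1575 · 576 · 24 (mod 1931).
Accumulate the product:
295 · 1575 = 464625 ≡ 1185
1185 · 576 = 682560 ≡ 917
917 · 24 = 22008 ≡ 767

767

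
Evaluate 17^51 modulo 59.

51 in binary is 110011, i.e. 51 = 32 + 16 + 2 + 1.
17^1 ≡ 17 (mod 59)
17^2 ≡ 17^2 = 289 ≡ 53 (mod 59)
17^4 ≡ 53^2 = 2809 ≡ 36 (mod 59)
17^8 ≡ 36^2 = 1296 ≡ 57 (mod 59)
17^16 ≡ 57^2 = 3249 ≡ 4 (mod 59)
17^32 ≡ 4^2 = 16 (mod 59)
17^51 = 17^32 · 17^16 · 17^2 · 17^1 ≡ 16 · 4 · 53 · 17 (mod 59).
Accumulate the product:
16 · 4 = 64 ≡ 5
5 · 53 = 265 ≡ 29
29 · 17 = 493 ≡ 21

21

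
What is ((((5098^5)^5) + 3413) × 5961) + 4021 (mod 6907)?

(5098)^5 ≡ 4610 (mod 6907)
(4610)^5 ≡ 2496 (mod 6907)
2496 + 3413 = 5909
5909 × 5961 = 35223549 ≡ 4756 (mod 6907)
4756 + 4021 = 8777 ≡ 1870 (mod 6907)

1870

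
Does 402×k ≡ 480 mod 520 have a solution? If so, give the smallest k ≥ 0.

gcd(402, 520) = 2, and 2 | 480, so solutions exist.
Divide through by 2: 201×k mod 260 = 240.
201⁻¹ ≡ 141 (mod 260).
k ≡ 141×240 ≡ 40 (mod 260).
The smallest non-negative solution is k = 40.

40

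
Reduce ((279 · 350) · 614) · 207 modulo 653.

279 · 350 = 97650 ≡ 353 (mod 653)
353 · 614 = 216742 ≡ 599 (mod 653)
599 · 207 = 123993 ≡ 576 (mod 653)

576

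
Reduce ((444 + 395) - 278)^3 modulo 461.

444 + 395 = 839 ≡ 378 (mod 461)
378 - 278 = 100
(100)^3 ≡ 91 (mod 461)

91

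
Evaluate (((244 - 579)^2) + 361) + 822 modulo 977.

76

244 - 579 = -335 ≡ 642 (mod 977)
(642)^2 ≡ 847 (mod 977)
847 + 361 = 1208 ≡ 231 (mod 977)
231 + 822 = 1053 ≡ 76 (mod 977)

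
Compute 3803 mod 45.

3803 = 84*45 + 23, so 3803 ≡ 23 (mod 45).

23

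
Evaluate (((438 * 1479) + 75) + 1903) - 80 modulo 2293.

438 * 1479 = 647802 ≡ 1176 (mod 2293)
1176 + 75 = 1251
1251 + 1903 = 3154 ≡ 861 (mod 2293)
861 - 80 = 781

781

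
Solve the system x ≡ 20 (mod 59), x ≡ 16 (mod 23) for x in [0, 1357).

59⁻¹ mod 23: 59*16 ≡ 1 (mod 23), so 59⁻¹ ≡ 16.
x = 20 + 59*((16 − 20)*16 mod 23) = 20 + 59*5 = 315.
Check: 315 mod 59 = 20, 315 mod 23 = 16. ✓

315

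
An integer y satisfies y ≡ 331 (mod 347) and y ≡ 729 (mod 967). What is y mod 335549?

347⁻¹ mod 967: 347*379 ≡ 1 (mod 967), so 347⁻¹ ≡ 379.
y = 331 + 347*((729 − 331)*379 mod 967) = 331 + 347*957 = 332410.
Check: 332410 mod 347 = 331, 332410 mod 967 = 729. ✓

332410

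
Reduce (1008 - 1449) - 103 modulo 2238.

1694

1008 - 1449 = -441 ≡ 1797 (mod 2238)
1797 - 103 = 1694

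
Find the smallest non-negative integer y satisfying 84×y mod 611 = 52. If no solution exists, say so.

gcd(84, 611) = 1, so a unique solution mod 611 exists.
84⁻¹ ≡ 531 (mod 611).
y ≡ 531×52 ≡ 117 (mod 611).

117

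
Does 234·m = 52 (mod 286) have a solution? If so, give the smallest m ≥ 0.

10

gcd(234, 286) = 26, and 26 | 52, so solutions exist.
Divide through by 26: 9·m ≡ 2 (mod 11).
9⁻¹ ≡ 5 (mod 11).
m ≡ 5·2 ≡ 10 (mod 11).
The smallest non-negative solution is m = 10.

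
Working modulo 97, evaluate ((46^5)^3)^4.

(46)^5 ≡ 63 (mod 97)
(63)^3 ≡ 78 (mod 97)
(78)^4 ≡ 50 (mod 97)

50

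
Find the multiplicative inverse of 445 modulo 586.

453

Run the extended Euclidean algorithm:
586 = 1×445 + 141
445 = 3×141 + 22
141 = 6×22 + 9
22 = 2×9 + 4
9 = 2×4 + 1
4 = 4×1 + 0
gcd(445, 586) = 1, so the inverse exists.
Back-substitute for 1:
1 = 1×9 − 2×4
  = −2×22 + 5×9
  = 5×141 − 32×22
  = −32×445 + 101×141
  = 101×586 − 133×445
So 445⁻¹ ≡ −133 ≡ 453 (mod 586).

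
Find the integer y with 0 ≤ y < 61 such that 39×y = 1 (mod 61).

36

61 = 1*39 + 22
39 = 1*22 + 17
22 = 1*17 + 5
17 = 3*5 + 2
5 = 2*2 + 1
2 = 2*1 + 0
gcd(39, 61) = 1, so the inverse exists.
Back-substitute for 1:
1 = 1*5 − 2*2
  = −2*17 + 7*5
  = 7*22 − 9*17
  = −9*39 + 16*22
  = 16*61 − 25*39
So 39⁻¹ ≡ −25 ≡ 36 (mod 61).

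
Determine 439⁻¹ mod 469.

469 = 1*439 + 30
439 = 14*30 + 19
30 = 1*19 + 11
19 = 1*11 + 8
11 = 1*8 + 3
8 = 2*3 + 2
3 = 1*2 + 1
2 = 2*1 + 0
gcd(439, 469) = 1, so the inverse exists.
Bézout: 1 = 161*469 − 172*439.
So 439⁻¹ ≡ −172 ≡ 297 (mod 469).

297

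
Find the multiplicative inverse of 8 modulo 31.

31 = 3×8 + 7
8 = 1×7 + 1
7 = 7×1 + 0
gcd(8, 31) = 1, so the inverse exists.
Bézout: 1 = −1×31 + 4×8.
So 8⁻¹ ≡ 4 (mod 31).

4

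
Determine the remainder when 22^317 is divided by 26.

16

317 in binary is 100111101, i.e. 317 = 256 + 32 + 16 + 8 + 4 + 1.
22^1 ≡ 22 (mod 26)
22^2 ≡ 22^2 = 484 ≡ 16 (mod 26)
22^4 ≡ 16^2 = 256 ≡ 22 (mod 26)
22^8 ≡ 22^2 = 484 ≡ 16 (mod 26)
22^16 ≡ 16^2 = 256 ≡ 22 (mod 26)
22^32 ≡ 22^2 = 484 ≡ 16 (mod 26)
22^64 ≡ 16^2 = 256 ≡ 22 (mod 26)
22^128 ≡ 22^2 = 484 ≡ 16 (mod 26)
22^256 ≡ 16^2 = 256 ≡ 22 (mod 26)
22^317 = 22^256 * 22^32 * 22^16 * 22^8 * 22^4 * 22^1 ≡ 22 * 16 * 22 * 16 * 22 * 22 (mod 26).
Accumulate the product:
22 * 16 = 352 ≡ 14
14 * 22 = 308 ≡ 22
22 * 16 = 352 ≡ 14
14 * 22 = 308 ≡ 22
22 * 22 = 484 ≡ 16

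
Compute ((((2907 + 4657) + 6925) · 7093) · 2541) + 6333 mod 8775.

390

2907 + 4657 = 7564
7564 + 6925 = 14489 ≡ 5714 (mod 8775)
5714 · 7093 = 40529402 ≡ 6452 (mod 8775)
6452 · 2541 = 16394532 ≡ 2832 (mod 8775)
2832 + 6333 = 9165 ≡ 390 (mod 8775)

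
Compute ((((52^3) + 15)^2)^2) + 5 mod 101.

83

(52)^3 ≡ 16 (mod 101)
16 + 15 = 31
(31)^2 ≡ 52 (mod 101)
(52)^2 ≡ 78 (mod 101)
78 + 5 = 83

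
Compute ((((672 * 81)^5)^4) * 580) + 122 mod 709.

142

672 * 81 = 54432 ≡ 548 (mod 709)
(548)^5 ≡ 61 (mod 709)
(61)^4 ≡ 489 (mod 709)
489 * 580 = 283620 ≡ 20 (mod 709)
20 + 122 = 142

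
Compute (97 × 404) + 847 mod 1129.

520

97 × 404 = 39188 ≡ 802 (mod 1129)
802 + 847 = 1649 ≡ 520 (mod 1129)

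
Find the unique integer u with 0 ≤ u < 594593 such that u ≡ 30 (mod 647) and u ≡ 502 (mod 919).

647⁻¹ mod 919: 647×348 ≡ 1 (mod 919), so 647⁻¹ ≡ 348.
u = 30 + 647×((502 − 30)×348 mod 919) = 30 + 647×674 = 436108.

436108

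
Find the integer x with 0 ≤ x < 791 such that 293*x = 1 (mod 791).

791 = 2*293 + 205
293 = 1*205 + 88
205 = 2*88 + 29
88 = 3*29 + 1
29 = 29*1 + 0
gcd(293, 791) = 1, so the inverse exists.
Back-substitute for 1:
1 = 1*88 − 3*29
  = −3*205 + 7*88
  = 7*293 − 10*205
  = −10*791 + 27*293
So 293⁻¹ ≡ 27 (mod 791).

27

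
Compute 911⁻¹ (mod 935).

896

By the extended Euclidean algorithm:
935 = 1·911 + 24
911 = 37·24 + 23
24 = 1·23 + 1
23 = 23·1 + 0
gcd(911, 935) = 1, so the inverse exists.
Bézout: 1 = 38·935 − 39·911.
So 911⁻¹ ≡ −39 ≡ 896 (mod 935).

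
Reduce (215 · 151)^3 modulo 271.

215 · 151 = 32465 ≡ 216 (mod 271)
(216)^3 ≡ 19 (mod 271)

19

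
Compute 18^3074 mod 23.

18^1 ≡ 18 (mod 23)
18^2 ≡ 18^2 = 324 ≡ 2 (mod 23)
18^4 ≡ 2^2 = 4 (mod 23)
18^8 ≡ 4^2 = 16 (mod 23)
18^16 ≡ 16^2 = 256 ≡ 3 (mod 23)
18^32 ≡ 3^2 = 9 (mod 23)
18^64 ≡ 9^2 = 81 ≡ 12 (mod 23)
18^128 ≡ 12^2 = 144 ≡ 6 (mod 23)
18^256 ≡ 6^2 = 36 ≡ 13 (mod 23)
18^512 ≡ 13^2 = 169 ≡ 8 (mod 23)
18^1024 ≡ 8^2 = 64 ≡ 18 (mod 23)
18^2048 ≡ 18^2 = 324 ≡ 2 (mod 23)
18^3074 = 18^2048 * 18^1024 * 18^2 ≡ 2 * 18 * 2 (mod 23).
Accumulate the product:
2 * 18 = 36 ≡ 13
13 * 2 = 26 ≡ 3

3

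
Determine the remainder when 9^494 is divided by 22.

5

By square-and-multiply:
494 in binary is 111101110, i.e. 494 = 256 + 128 + 64 + 32 + 8 + 4 + 2.
9^1 ≡ 9 (mod 22)
9^2 ≡ 9^2 = 81 ≡ 15 (mod 22)
9^4 ≡ 15^2 = 225 ≡ 5 (mod 22)
9^8 ≡ 5^2 = 25 ≡ 3 (mod 22)
9^16 ≡ 3^2 = 9 (mod 22)
9^32 ≡ 9^2 = 81 ≡ 15 (mod 22)
9^64 ≡ 15^2 = 225 ≡ 5 (mod 22)
9^128 ≡ 5^2 = 25 ≡ 3 (mod 22)
9^256 ≡ 3^2 = 9 (mod 22)
9^494 = 9^256 × 9^128 × 9^64 × 9^32 × 9^8 × 9^4 × 9^2 ≡ 9 × 3 × 5 × 15 × 3 × 5 × 15 (mod 22).
Accumulate the product:
9 × 3 = 27 ≡ 5
5 × 5 = 25 ≡ 3
3 × 15 = 45 ≡ 1
1 × 3 = 3
3 × 5 = 15
15 × 15 = 225 ≡ 5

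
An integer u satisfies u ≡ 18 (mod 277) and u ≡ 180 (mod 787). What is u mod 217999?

92259

277⁻¹ mod 787: 277*483 ≡ 1 (mod 787), so 277⁻¹ ≡ 483.
u = 18 + 277*((180 − 18)*483 mod 787) = 18 + 277*333 = 92259.
Check: 92259 mod 277 = 18, 92259 mod 787 = 180. ✓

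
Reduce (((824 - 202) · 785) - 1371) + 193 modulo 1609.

824 - 202 = 622
622 · 785 = 488270 ≡ 743 (mod 1609)
743 - 1371 = -628 ≡ 981 (mod 1609)
981 + 193 = 1174

1174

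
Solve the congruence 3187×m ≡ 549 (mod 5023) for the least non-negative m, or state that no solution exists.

763

gcd(3187, 5023) = 1, so a unique solution mod 5023 exists.
3187⁻¹ ≡ 4878 (mod 5023).
m ≡ 4878×549 ≡ 763 (mod 5023).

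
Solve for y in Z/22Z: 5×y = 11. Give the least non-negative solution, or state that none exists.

gcd(5, 22) = 1, so a unique solution mod 22 exists.
5⁻¹ ≡ 9 (mod 22).
y ≡ 9×11 ≡ 11 (mod 22).

11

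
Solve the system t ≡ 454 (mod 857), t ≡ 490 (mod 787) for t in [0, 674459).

857⁻¹ mod 787: 857×416 ≡ 1 (mod 787), so 857⁻¹ ≡ 416.
t = 454 + 857×((490 − 454)×416 mod 787) = 454 + 857×23 = 20165.

20165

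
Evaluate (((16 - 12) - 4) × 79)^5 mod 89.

0

16 - 12 = 4
4 - 4 = 0
0 × 79 = 0
(0)^5 ≡ 0 (mod 89)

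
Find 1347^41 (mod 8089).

Using repeated squaring:
41 in binary is 101001, i.e. 41 = 32 + 8 + 1.
1347^1 ≡ 1347 (mod 8089)
1347^2 ≡ 1347^2 = 1814409 ≡ 2473 (mod 8089)
1347^4 ≡ 2473^2 = 6115729 ≡ 445 (mod 8089)
1347^8 ≡ 445^2 = 198025 ≡ 3889 (mod 8089)
1347^16 ≡ 3889^2 = 15124321 ≡ 5980 (mod 8089)
1347^32 ≡ 5980^2 = 35760400 ≡ 7020 (mod 8089)
1347^41 = 1347^32 × 1347^8 × 1347^1 ≡ 7020 × 3889 × 1347 (mod 8089).
Accumulate the product:
7020 × 3889 = 27300780 ≡ 405
405 × 1347 = 545535 ≡ 3572

3572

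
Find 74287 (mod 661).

74287 = 112*661 + 255, so 74287 ≡ 255 (mod 661).

255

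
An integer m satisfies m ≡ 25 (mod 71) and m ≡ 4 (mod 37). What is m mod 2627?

71⁻¹ mod 37: 71*12 ≡ 1 (mod 37), so 71⁻¹ ≡ 12.
m = 25 + 71*((4 − 25)*12 mod 37) = 25 + 71*7 = 522.
Check: 522 mod 71 = 25, 522 mod 37 = 4. ✓

522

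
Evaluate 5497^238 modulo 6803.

By square-and-multiply:
5497^1 ≡ 5497 (mod 6803)
5497^2 ≡ 5497^2 = 30217009 ≡ 4886 (mod 6803)
5497^4 ≡ 4886^2 = 23872996 ≡ 1269 (mod 6803)
5497^8 ≡ 1269^2 = 1610361 ≡ 4853 (mod 6803)
5497^16 ≡ 4853^2 = 23551609 ≡ 6426 (mod 6803)
5497^32 ≡ 6426^2 = 41293476 ≡ 6069 (mod 6803)
5497^64 ≡ 6069^2 = 36832761 ≡ 1319 (mod 6803)
5497^128 ≡ 1319^2 = 1739761 ≡ 4996 (mod 6803)
5497^238 = 5497^128 · 5497^64 · 5497^32 · 5497^8 · 5497^4 · 5497^2 ≡ 4996 · 1319 · 6069 · 4853 · 1269 · 4886 (mod 6803).
Accumulate the product:
4996 · 1319 = 6589724 ≡ 4420
4420 · 6069 = 26824980 ≡ 751
751 · 4853 = 3644603 ≡ 4998
4998 · 1269 = 6342462 ≡ 2066
2066 · 4886 = 10094476 ≡ 5627

5627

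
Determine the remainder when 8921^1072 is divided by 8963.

7315

1072 in binary is 10000110000, i.e. 1072 = 1024 + 32 + 16.
8921^1 ≡ 8921 (mod 8963)
8921^2 ≡ 8921^2 = 79584241 ≡ 1764 (mod 8963)
8921^4 ≡ 1764^2 = 3111696 ≡ 1535 (mod 8963)
8921^8 ≡ 1535^2 = 2356225 ≡ 7919 (mod 8963)
8921^16 ≡ 7919^2 = 62710561 ≡ 5413 (mod 8963)
8921^32 ≡ 5413^2 = 29300569 ≡ 522 (mod 8963)
8921^64 ≡ 522^2 = 272484 ≡ 3594 (mod 8963)
8921^128 ≡ 3594^2 = 12916836 ≡ 1153 (mod 8963)
8921^256 ≡ 1153^2 = 1329409 ≡ 2885 (mod 8963)
8921^512 ≡ 2885^2 = 8323225 ≡ 5561 (mod 8963)
8921^1024 ≡ 5561^2 = 30924721 ≡ 2371 (mod 8963)
8921^1072 = 8921^1024 · 8921^32 · 8921^16 ≡ 2371 · 522 · 5413 (mod 8963).
Accumulate the product:
2371 · 522 = 1237662 ≡ 768
768 · 5413 = 4157184 ≡ 7315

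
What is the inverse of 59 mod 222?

222 = 3×59 + 45
59 = 1×45 + 14
45 = 3×14 + 3
14 = 4×3 + 2
3 = 1×2 + 1
2 = 2×1 + 0
gcd(59, 222) = 1, so the inverse exists.
Bézout: 1 = 21×222 − 79×59.
So 59⁻¹ ≡ −79 ≡ 143 (mod 222).

143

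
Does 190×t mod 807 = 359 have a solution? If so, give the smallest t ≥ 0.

227

gcd(190, 807) = 1, so a unique solution mod 807 exists.
190⁻¹ ≡ 412 (mod 807).
t ≡ 412×359 ≡ 227 (mod 807).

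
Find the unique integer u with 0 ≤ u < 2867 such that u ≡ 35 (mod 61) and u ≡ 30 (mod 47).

218

61⁻¹ mod 47: 61·37 ≡ 1 (mod 47), so 61⁻¹ ≡ 37.
u = 35 + 61·((30 − 35)·37 mod 47) = 35 + 61·3 = 218.
Check: 218 mod 61 = 35, 218 mod 47 = 30. ✓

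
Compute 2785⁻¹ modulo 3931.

909

3931 = 1×2785 + 1146
2785 = 2×1146 + 493
1146 = 2×493 + 160
493 = 3×160 + 13
160 = 12×13 + 4
13 = 3×4 + 1
4 = 4×1 + 0
gcd(2785, 3931) = 1, so the inverse exists.
Bézout: 1 = −644×3931 + 909×2785.
So 2785⁻¹ ≡ 909 (mod 3931).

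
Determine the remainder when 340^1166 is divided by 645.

385

340^1 ≡ 340 (mod 645)
340^2 ≡ 340^2 = 115600 ≡ 145 (mod 645)
340^4 ≡ 145^2 = 21025 ≡ 385 (mod 645)
340^8 ≡ 385^2 = 148225 ≡ 520 (mod 645)
340^16 ≡ 520^2 = 270400 ≡ 145 (mod 645)
340^32 ≡ 145^2 = 21025 ≡ 385 (mod 645)
340^64 ≡ 385^2 = 148225 ≡ 520 (mod 645)
340^128 ≡ 520^2 = 270400 ≡ 145 (mod 645)
340^256 ≡ 145^2 = 21025 ≡ 385 (mod 645)
340^512 ≡ 385^2 = 148225 ≡ 520 (mod 645)
340^1024 ≡ 520^2 = 270400 ≡ 145 (mod 645)
340^1166 = 340^1024 * 340^128 * 340^8 * 340^4 * 340^2 ≡ 145 * 145 * 520 * 385 * 145 (mod 645).
Accumulate the product:
145 * 145 = 21025 ≡ 385
385 * 520 = 200200 ≡ 250
250 * 385 = 96250 ≡ 145
145 * 145 = 21025 ≡ 385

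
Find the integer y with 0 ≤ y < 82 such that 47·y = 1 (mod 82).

Apply the Euclidean algorithm and back-substitute:
82 = 1*47 + 35
47 = 1*35 + 12
35 = 2*12 + 11
12 = 1*11 + 1
11 = 11*1 + 0
gcd(47, 82) = 1, so the inverse exists.
Bézout: 1 = −4*82 + 7*47.
So 47⁻¹ ≡ 7 (mod 82).

7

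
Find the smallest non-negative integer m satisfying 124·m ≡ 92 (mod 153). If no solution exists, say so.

134

gcd(124, 153) = 1, so a unique solution mod 153 exists.
124⁻¹ ≡ 58 (mod 153).
m ≡ 58·92 ≡ 134 (mod 153).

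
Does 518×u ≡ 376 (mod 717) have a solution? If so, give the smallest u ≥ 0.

gcd(518, 717) = 1, so a unique solution mod 717 exists.
518⁻¹ ≡ 245 (mod 717).
u ≡ 245×376 ≡ 344 (mod 717).

344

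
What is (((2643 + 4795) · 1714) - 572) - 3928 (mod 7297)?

3670

2643 + 4795 = 7438 ≡ 141 (mod 7297)
141 · 1714 = 241674 ≡ 873 (mod 7297)
873 - 572 = 301
301 - 3928 = -3627 ≡ 3670 (mod 7297)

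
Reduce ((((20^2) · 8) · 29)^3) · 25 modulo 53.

14

(20)^2 ≡ 29 (mod 53)
29 · 8 = 232 ≡ 20 (mod 53)
20 · 29 = 580 ≡ 50 (mod 53)
(50)^3 ≡ 26 (mod 53)
26 · 25 = 650 ≡ 14 (mod 53)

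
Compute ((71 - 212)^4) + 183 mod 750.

594

71 - 212 = -141 ≡ 609 (mod 750)
(609)^4 ≡ 411 (mod 750)
411 + 183 = 594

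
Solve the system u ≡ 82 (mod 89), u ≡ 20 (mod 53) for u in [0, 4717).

1239

89⁻¹ mod 53: 89×28 ≡ 1 (mod 53), so 89⁻¹ ≡ 28.
u = 82 + 89×((20 − 82)×28 mod 53) = 82 + 89×13 = 1239.
Check: 1239 mod 89 = 82, 1239 mod 53 = 20. ✓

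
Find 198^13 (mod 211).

18

By square-and-multiply:
13 in binary is 1101, i.e. 13 = 8 + 4 + 1.
198^1 ≡ 198 (mod 211)
198^2 ≡ 198^2 = 39204 ≡ 169 (mod 211)
198^4 ≡ 169^2 = 28561 ≡ 76 (mod 211)
198^8 ≡ 76^2 = 5776 ≡ 79 (mod 211)
198^13 = 198^8 · 198^4 · 198^1 ≡ 79 · 76 · 198 (mod 211).
Accumulate the product:
79 · 76 = 6004 ≡ 96
96 · 198 = 19008 ≡ 18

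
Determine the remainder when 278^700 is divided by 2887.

1338

Using repeated squaring:
278^1 ≡ 278 (mod 2887)
278^2 ≡ 278^2 = 77284 ≡ 2222 (mod 2887)
278^4 ≡ 2222^2 = 4937284 ≡ 514 (mod 2887)
278^8 ≡ 514^2 = 264196 ≡ 1479 (mod 2887)
278^16 ≡ 1479^2 = 2187441 ≡ 1982 (mod 2887)
278^32 ≡ 1982^2 = 3928324 ≡ 2004 (mod 2887)
278^64 ≡ 2004^2 = 4016016 ≡ 199 (mod 2887)
278^128 ≡ 199^2 = 39601 ≡ 2070 (mod 2887)
278^256 ≡ 2070^2 = 4284900 ≡ 592 (mod 2887)
278^512 ≡ 592^2 = 350464 ≡ 1137 (mod 2887)
278^700 = 278^512 * 278^128 * 278^32 * 278^16 * 278^8 * 278^4 ≡ 1137 * 2070 * 2004 * 1982 * 1479 * 514 (mod 2887).
Accumulate the product:
1137 * 2070 = 2353590 ≡ 685
685 * 2004 = 1372740 ≡ 1415
1415 * 1982 = 2804530 ≡ 1253
1253 * 1479 = 1853187 ≡ 2620
2620 * 514 = 1346680 ≡ 1338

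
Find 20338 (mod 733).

547

20338 = 27×733 + 547, so 20338 ≡ 547 (mod 733).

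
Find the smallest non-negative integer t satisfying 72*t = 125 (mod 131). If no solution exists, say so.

gcd(72, 131) = 1, so a unique solution mod 131 exists.
72⁻¹ ≡ 111 (mod 131).
t ≡ 111*125 ≡ 120 (mod 131).

120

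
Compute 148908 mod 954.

148908 = 156×954 + 84, so 148908 ≡ 84 (mod 954).

84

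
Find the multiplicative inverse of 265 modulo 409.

Run the extended Euclidean algorithm:
409 = 1×265 + 144
265 = 1×144 + 121
144 = 1×121 + 23
121 = 5×23 + 6
23 = 3×6 + 5
6 = 1×5 + 1
5 = 5×1 + 0
gcd(265, 409) = 1, so the inverse exists.
Back-substitute for 1:
1 = 1×6 − 1×5
  = −1×23 + 4×6
  = 4×121 − 21×23
  = −21×144 + 25×121
  = 25×265 − 46×144
  = −46×409 + 71×265
So 265⁻¹ ≡ 71 (mod 409).

71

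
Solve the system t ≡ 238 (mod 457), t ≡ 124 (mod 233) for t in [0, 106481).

77014

457⁻¹ mod 233: 457×207 ≡ 1 (mod 233), so 457⁻¹ ≡ 207.
t = 238 + 457×((124 − 238)×207 mod 233) = 238 + 457×168 = 77014.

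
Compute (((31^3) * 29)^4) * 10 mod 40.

10

(31)^3 ≡ 31 (mod 40)
31 * 29 = 899 ≡ 19 (mod 40)
(19)^4 ≡ 1 (mod 40)
1 * 10 = 10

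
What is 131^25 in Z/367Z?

180

By square-and-multiply:
131^1 ≡ 131 (mod 367)
131^2 ≡ 131^2 = 17161 ≡ 279 (mod 367)
131^4 ≡ 279^2 = 77841 ≡ 37 (mod 367)
131^8 ≡ 37^2 = 1369 ≡ 268 (mod 367)
131^16 ≡ 268^2 = 71824 ≡ 259 (mod 367)
131^25 = 131^16 * 131^8 * 131^1 ≡ 259 * 268 * 131 (mod 367).
Accumulate the product:
259 * 268 = 69412 ≡ 49
49 * 131 = 6419 ≡ 180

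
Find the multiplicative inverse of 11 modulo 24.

11

24 = 2·11 + 2
11 = 5·2 + 1
2 = 2·1 + 0
gcd(11, 24) = 1, so the inverse exists.
Bézout: 1 = −5·24 + 11·11.
So 11⁻¹ ≡ 11 (mod 24).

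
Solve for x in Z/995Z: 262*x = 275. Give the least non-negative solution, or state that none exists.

415

gcd(262, 995) = 1, so a unique solution mod 995 exists.
262⁻¹ ≡ 338 (mod 995).
x ≡ 338*275 ≡ 415 (mod 995).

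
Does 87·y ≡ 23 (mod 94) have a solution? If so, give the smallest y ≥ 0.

gcd(87, 94) = 1, so a unique solution mod 94 exists.
87⁻¹ ≡ 67 (mod 94).
y ≡ 67·23 ≡ 37 (mod 94).

37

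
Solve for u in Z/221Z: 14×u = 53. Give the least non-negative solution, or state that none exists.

gcd(14, 221) = 1, so a unique solution mod 221 exists.
14⁻¹ ≡ 79 (mod 221).
u ≡ 79×53 ≡ 209 (mod 221).

209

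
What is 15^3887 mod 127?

72

3887 in binary is 111100101111, i.e. 3887 = 2048 + 1024 + 512 + 256 + 32 + 8 + 4 + 2 + 1.
15^1 ≡ 15 (mod 127)
15^2 ≡ 15^2 = 225 ≡ 98 (mod 127)
15^4 ≡ 98^2 = 9604 ≡ 79 (mod 127)
15^8 ≡ 79^2 = 6241 ≡ 18 (mod 127)
15^16 ≡ 18^2 = 324 ≡ 70 (mod 127)
15^32 ≡ 70^2 = 4900 ≡ 74 (mod 127)
15^64 ≡ 74^2 = 5476 ≡ 15 (mod 127)
15^128 ≡ 15^2 = 225 ≡ 98 (mod 127)
15^256 ≡ 98^2 = 9604 ≡ 79 (mod 127)
15^512 ≡ 79^2 = 6241 ≡ 18 (mod 127)
15^1024 ≡ 18^2 = 324 ≡ 70 (mod 127)
15^2048 ≡ 70^2 = 4900 ≡ 74 (mod 127)
15^3887 = 15^2048 * 15^1024 * 15^512 * 15^256 * 15^32 * 15^8 * 15^4 * 15^2 * 15^1 ≡ 74 * 70 * 18 * 79 * 74 * 18 * 79 * 98 * 15 (mod 127).
Accumulate the product:
74 * 70 = 5180 ≡ 100
100 * 18 = 1800 ≡ 22
22 * 79 = 1738 ≡ 87
87 * 74 = 6438 ≡ 88
88 * 18 = 1584 ≡ 60
60 * 79 = 4740 ≡ 41
41 * 98 = 4018 ≡ 81
81 * 15 = 1215 ≡ 72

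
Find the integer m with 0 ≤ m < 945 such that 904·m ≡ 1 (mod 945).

Apply the Euclidean algorithm and back-substitute:
945 = 1×904 + 41
904 = 22×41 + 2
41 = 20×2 + 1
2 = 2×1 + 0
gcd(904, 945) = 1, so the inverse exists.
Bézout: 1 = 441×945 − 461×904.
So 904⁻¹ ≡ −461 ≡ 484 (mod 945).

484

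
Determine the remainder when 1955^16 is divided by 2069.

Using repeated squaring:
1955^1 ≡ 1955 (mod 2069)
1955^2 ≡ 1955^2 = 3822025 ≡ 582 (mod 2069)
1955^4 ≡ 582^2 = 338724 ≡ 1477 (mod 2069)
1955^8 ≡ 1477^2 = 2181529 ≡ 803 (mod 2069)
1955^16 ≡ 803^2 = 644809 ≡ 1350 (mod 2069)
So 1955^16 ≡ 1350 (mod 2069).

1350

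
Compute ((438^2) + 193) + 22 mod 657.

215

(438)^2 ≡ 0 (mod 657)
0 + 193 = 193
193 + 22 = 215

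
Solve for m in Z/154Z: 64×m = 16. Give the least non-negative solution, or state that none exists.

58

gcd(64, 154) = 2, and 2 | 16, so solutions exist.
Divide through by 2: 32×m ≡ 8 mod 77.
32⁻¹ ≡ 65 (mod 77).
m ≡ 65×8 ≡ 58 (mod 77).
The smallest non-negative solution is m = 58.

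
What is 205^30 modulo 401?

72

Using repeated squaring:
205^1 ≡ 205 (mod 401)
205^2 ≡ 205^2 = 42025 ≡ 321 (mod 401)
205^4 ≡ 321^2 = 103041 ≡ 385 (mod 401)
205^8 ≡ 385^2 = 148225 ≡ 256 (mod 401)
205^16 ≡ 256^2 = 65536 ≡ 173 (mod 401)
205^30 = 205^16 * 205^8 * 205^4 * 205^2 ≡ 173 * 256 * 385 * 321 (mod 401).
Accumulate the product:
173 * 256 = 44288 ≡ 178
178 * 385 = 68530 ≡ 360
360 * 321 = 115560 ≡ 72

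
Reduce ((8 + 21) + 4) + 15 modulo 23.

8 + 21 = 29 ≡ 6 (mod 23)
6 + 4 = 10
10 + 15 = 25 ≡ 2 (mod 23)

2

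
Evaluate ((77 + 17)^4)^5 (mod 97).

77 + 17 = 94
(94)^4 ≡ 81 (mod 97)
(81)^5 ≡ 91 (mod 97)

91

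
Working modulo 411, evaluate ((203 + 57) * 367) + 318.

203 + 57 = 260
260 * 367 = 95420 ≡ 68 (mod 411)
68 + 318 = 386

386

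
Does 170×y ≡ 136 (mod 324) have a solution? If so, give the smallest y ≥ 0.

98

gcd(170, 324) = 2, and 2 | 136, so solutions exist.
Divide through by 2: 85×y ≡ 68 mod 162.
85⁻¹ ≡ 61 (mod 162).
y ≡ 61×68 ≡ 98 (mod 162).
The smallest non-negative solution is y = 98.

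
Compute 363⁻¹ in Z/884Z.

884 = 2×363 + 158
363 = 2×158 + 47
158 = 3×47 + 17
47 = 2×17 + 13
17 = 1×13 + 4
13 = 3×4 + 1
4 = 4×1 + 0
gcd(363, 884) = 1, so the inverse exists.
Bézout: 1 = −85×884 + 207×363.
So 363⁻¹ ≡ 207 (mod 884).

207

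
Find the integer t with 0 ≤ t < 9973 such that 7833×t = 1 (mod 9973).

6324

9973 = 1·7833 + 2140
7833 = 3·2140 + 1413
2140 = 1·1413 + 727
1413 = 1·727 + 686
727 = 1·686 + 41
686 = 16·41 + 30
41 = 1·30 + 11
30 = 2·11 + 8
11 = 1·8 + 3
8 = 2·3 + 2
3 = 1·2 + 1
2 = 2·1 + 0
gcd(7833, 9973) = 1, so the inverse exists.
Back-substitute for 1:
1 = 1·3 − 1·2
  = −1·8 + 3·3
  = 3·11 − 4·8
  = −4·30 + 11·11
  = 11·41 − 15·30
  = −15·686 + 251·41
  = 251·727 − 266·686
  = −266·1413 + 517·727
  = 517·2140 − 783·1413
  = −783·7833 + 2866·2140
  = 2866·9973 − 3649·7833
So 7833⁻¹ ≡ −3649 ≡ 6324 (mod 9973).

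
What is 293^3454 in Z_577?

Using repeated squaring:
3454 in binary is 110101111110, i.e. 3454 = 2048 + 1024 + 256 + 64 + 32 + 16 + 8 + 4 + 2.
293^1 ≡ 293 (mod 577)
293^2 ≡ 293^2 = 85849 ≡ 453 (mod 577)
293^4 ≡ 453^2 = 205209 ≡ 374 (mod 577)
293^8 ≡ 374^2 = 139876 ≡ 242 (mod 577)
293^16 ≡ 242^2 = 58564 ≡ 287 (mod 577)
293^32 ≡ 287^2 = 82369 ≡ 435 (mod 577)
293^64 ≡ 435^2 = 189225 ≡ 546 (mod 577)
293^128 ≡ 546^2 = 298116 ≡ 384 (mod 577)
293^256 ≡ 384^2 = 147456 ≡ 321 (mod 577)
293^512 ≡ 321^2 = 103041 ≡ 335 (mod 577)
293^1024 ≡ 335^2 = 112225 ≡ 287 (mod 577)
293^2048 ≡ 287^2 = 82369 ≡ 435 (mod 577)
293^3454 = 293^2048 × 293^1024 × 293^256 × 293^64 × 293^32 × 293^16 × 293^8 × 293^4 × 293^2 ≡ 435 × 287 × 321 × 546 × 435 × 287 × 242 × 374 × 453 (mod 577).
Accumulate the product:
435 × 287 = 124845 ≡ 213
213 × 321 = 68373 ≡ 287
287 × 546 = 156702 ≡ 335
335 × 435 = 145725 ≡ 321
321 × 287 = 92127 ≡ 384
384 × 242 = 92928 ≡ 31
31 × 374 = 11594 ≡ 54
54 × 453 = 24462 ≡ 228

228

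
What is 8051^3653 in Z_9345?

8681

3653 in binary is 111001000101, i.e. 3653 = 2048 + 1024 + 512 + 64 + 4 + 1.
8051^1 ≡ 8051 (mod 9345)
8051^2 ≡ 8051^2 = 64818601 ≡ 1681 (mod 9345)
8051^4 ≡ 1681^2 = 2825761 ≡ 3571 (mod 9345)
8051^8 ≡ 3571^2 = 12752041 ≡ 5461 (mod 9345)
8051^16 ≡ 5461^2 = 29822521 ≡ 2626 (mod 9345)
8051^32 ≡ 2626^2 = 6895876 ≡ 8611 (mod 9345)
8051^64 ≡ 8611^2 = 74149321 ≡ 6091 (mod 9345)
8051^128 ≡ 6091^2 = 37100281 ≡ 631 (mod 9345)
8051^256 ≡ 631^2 = 398161 ≡ 5671 (mod 9345)
8051^512 ≡ 5671^2 = 32160241 ≡ 4096 (mod 9345)
8051^1024 ≡ 4096^2 = 16777216 ≡ 2941 (mod 9345)
8051^2048 ≡ 2941^2 = 8649481 ≡ 5356 (mod 9345)
8051^3653 = 8051^2048 * 8051^1024 * 8051^512 * 8051^64 * 8051^4 * 8051^1 ≡ 5356 * 2941 * 4096 * 6091 * 3571 * 8051 (mod 9345).
Accumulate the product:
5356 * 2941 = 15751996 ≡ 5671
5671 * 4096 = 23228416 ≡ 6091
6091 * 6091 = 37100281 ≡ 631
631 * 3571 = 2253301 ≡ 1156
1156 * 8051 = 9306956 ≡ 8681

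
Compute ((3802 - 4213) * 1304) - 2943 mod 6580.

3802 - 4213 = -411 ≡ 6169 (mod 6580)
6169 * 1304 = 8044376 ≡ 3616 (mod 6580)
3616 - 2943 = 673

673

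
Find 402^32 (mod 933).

402

By square-and-multiply:
402^1 ≡ 402 (mod 933)
402^2 ≡ 402^2 = 161604 ≡ 195 (mod 933)
402^4 ≡ 195^2 = 38025 ≡ 705 (mod 933)
402^8 ≡ 705^2 = 497025 ≡ 669 (mod 933)
402^16 ≡ 669^2 = 447561 ≡ 654 (mod 933)
402^32 ≡ 654^2 = 427716 ≡ 402 (mod 933)
So 402^32 ≡ 402 (mod 933).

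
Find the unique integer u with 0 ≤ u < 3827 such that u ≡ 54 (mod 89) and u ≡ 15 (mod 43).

2724

89⁻¹ mod 43: 89×29 ≡ 1 (mod 43), so 89⁻¹ ≡ 29.
u = 54 + 89×((15 − 54)×29 mod 43) = 54 + 89×30 = 2724.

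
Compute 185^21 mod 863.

251

Compute successive squares:
21 in binary is 10101, i.e. 21 = 16 + 4 + 1.
185^1 ≡ 185 (mod 863)
185^2 ≡ 185^2 = 34225 ≡ 568 (mod 863)
185^4 ≡ 568^2 = 322624 ≡ 725 (mod 863)
185^8 ≡ 725^2 = 525625 ≡ 58 (mod 863)
185^16 ≡ 58^2 = 3364 ≡ 775 (mod 863)
185^21 = 185^16 · 185^4 · 185^1 ≡ 775 · 725 · 185 (mod 863).
Accumulate the product:
775 · 725 = 561875 ≡ 62
62 · 185 = 11470 ≡ 251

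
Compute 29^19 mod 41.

29^1 ≡ 29 (mod 41)
29^2 ≡ 29^2 = 841 ≡ 21 (mod 41)
29^4 ≡ 21^2 = 441 ≡ 31 (mod 41)
29^8 ≡ 31^2 = 961 ≡ 18 (mod 41)
29^16 ≡ 18^2 = 324 ≡ 37 (mod 41)
29^19 = 29^16 × 29^2 × 29^1 ≡ 37 × 21 × 29 (mod 41).
Accumulate the product:
37 × 21 = 777 ≡ 39
39 × 29 = 1131 ≡ 24

24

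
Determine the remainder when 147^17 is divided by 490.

147

Using repeated squaring:
17 in binary is 10001, i.e. 17 = 16 + 1.
147^1 ≡ 147 (mod 490)
147^2 ≡ 147^2 = 21609 ≡ 49 (mod 490)
147^4 ≡ 49^2 = 2401 ≡ 441 (mod 490)
147^8 ≡ 441^2 = 194481 ≡ 441 (mod 490)
147^16 ≡ 441^2 = 194481 ≡ 441 (mod 490)
147^17 = 147^16 × 147^1 ≡ 441 × 147 (mod 490).
441 × 147 = 64827 ≡ 147 (mod 490).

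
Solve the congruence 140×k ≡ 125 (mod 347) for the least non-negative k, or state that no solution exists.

162

gcd(140, 347) = 1, so a unique solution mod 347 exists.
140⁻¹ ≡ 290 (mod 347).
k ≡ 290×125 ≡ 162 (mod 347).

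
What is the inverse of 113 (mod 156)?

29

Apply the Euclidean algorithm and back-substitute:
156 = 1*113 + 43
113 = 2*43 + 27
43 = 1*27 + 16
27 = 1*16 + 11
16 = 1*11 + 5
11 = 2*5 + 1
5 = 5*1 + 0
gcd(113, 156) = 1, so the inverse exists.
Back-substitute for 1:
1 = 1*11 − 2*5
  = −2*16 + 3*11
  = 3*27 − 5*16
  = −5*43 + 8*27
  = 8*113 − 21*43
  = −21*156 + 29*113
So 113⁻¹ ≡ 29 (mod 156).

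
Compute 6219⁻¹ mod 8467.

Apply the Euclidean algorithm and back-substitute:
8467 = 1·6219 + 2248
6219 = 2·2248 + 1723
2248 = 1·1723 + 525
1723 = 3·525 + 148
525 = 3·148 + 81
148 = 1·81 + 67
81 = 1·67 + 14
67 = 4·14 + 11
14 = 1·11 + 3
11 = 3·3 + 2
3 = 1·2 + 1
2 = 2·1 + 0
gcd(6219, 8467) = 1, so the inverse exists.
Bézout: 1 = 2227·8467 − 3032·6219.
So 6219⁻¹ ≡ −3032 ≡ 5435 (mod 8467).

5435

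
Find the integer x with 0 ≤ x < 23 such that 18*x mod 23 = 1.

9

23 = 1×18 + 5
18 = 3×5 + 3
5 = 1×3 + 2
3 = 1×2 + 1
2 = 2×1 + 0
gcd(18, 23) = 1, so the inverse exists.
Back-substitute for 1:
1 = 1×3 − 1×2
  = −1×5 + 2×3
  = 2×18 − 7×5
  = −7×23 + 9×18
So 18⁻¹ ≡ 9 (mod 23).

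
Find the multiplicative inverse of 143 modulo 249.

By the extended Euclidean algorithm:
249 = 1*143 + 106
143 = 1*106 + 37
106 = 2*37 + 32
37 = 1*32 + 5
32 = 6*5 + 2
5 = 2*2 + 1
2 = 2*1 + 0
gcd(143, 249) = 1, so the inverse exists.
Back-substitute for 1:
1 = 1*5 − 2*2
  = −2*32 + 13*5
  = 13*37 − 15*32
  = −15*106 + 43*37
  = 43*143 − 58*106
  = −58*249 + 101*143
So 143⁻¹ ≡ 101 (mod 249).

101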